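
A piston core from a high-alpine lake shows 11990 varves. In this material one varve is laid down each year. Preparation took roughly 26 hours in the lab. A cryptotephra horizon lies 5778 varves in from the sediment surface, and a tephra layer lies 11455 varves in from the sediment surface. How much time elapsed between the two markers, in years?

11455 − 5778 = 5677 varves lie between the two events.
That is 5677 years at one varve per year.

5677 yr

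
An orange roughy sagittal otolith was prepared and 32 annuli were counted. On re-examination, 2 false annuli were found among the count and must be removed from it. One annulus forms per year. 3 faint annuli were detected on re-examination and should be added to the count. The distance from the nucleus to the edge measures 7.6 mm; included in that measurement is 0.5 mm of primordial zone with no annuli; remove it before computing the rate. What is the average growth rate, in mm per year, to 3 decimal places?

Adjusted count: 32 − 2 + 3 = 33 annuli.
Removing the 0.5 mm offcut leaves 7.6 − 0.5 = 7.1 mm.
Mean rate = 7.1 mm / 33 years ≈ 0.215 mm per year.

0.215 mm per year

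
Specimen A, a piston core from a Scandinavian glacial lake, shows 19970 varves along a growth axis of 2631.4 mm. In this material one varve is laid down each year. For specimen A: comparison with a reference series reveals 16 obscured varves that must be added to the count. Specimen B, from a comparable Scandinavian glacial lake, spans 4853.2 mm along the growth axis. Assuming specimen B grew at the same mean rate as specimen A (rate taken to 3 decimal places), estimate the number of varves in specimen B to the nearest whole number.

36767 varves

Specimen A: true varve count = 19970 + 16 = 19986.
A: Extension rate ≈ 2631.4 / 19986 = 0.132 mm per year.
Specimen B: 4853.2 mm / 0.132 mm per year = 36766.67 years ≈ 36767 varves.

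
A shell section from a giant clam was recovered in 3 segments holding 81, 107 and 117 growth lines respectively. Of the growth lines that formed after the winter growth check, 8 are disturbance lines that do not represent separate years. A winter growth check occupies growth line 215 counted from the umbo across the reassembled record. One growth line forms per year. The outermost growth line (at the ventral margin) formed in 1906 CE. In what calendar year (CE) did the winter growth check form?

1824 CE

Total growth lines = 81 + 107 + 117 = 305.
305 − 215 = 90 growth lines lie beyond the winter growth check toward the ventral margin.
90 − 8 false = 82 true growth lines after the winter growth check.
The growth line at the ventral margin is 1906 CE, so the winter growth check dates to 1906 − 82 = 1824 CE.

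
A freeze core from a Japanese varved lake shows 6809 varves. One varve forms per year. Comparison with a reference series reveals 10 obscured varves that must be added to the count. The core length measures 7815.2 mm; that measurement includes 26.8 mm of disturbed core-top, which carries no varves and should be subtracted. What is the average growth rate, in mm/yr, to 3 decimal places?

After corrections the count is 6809 + 10 = 6819 varves.
The growth record spans 7815.2 − 26.8 = 7788.4 mm.
7788.4 mm over 6819 years gives 7788.4 / 6819 ≈ 1.142 mm/yr.

1.142 mm/yr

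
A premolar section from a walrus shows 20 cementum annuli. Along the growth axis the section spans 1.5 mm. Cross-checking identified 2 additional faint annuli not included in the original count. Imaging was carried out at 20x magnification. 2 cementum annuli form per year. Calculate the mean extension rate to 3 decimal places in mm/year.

0.136 mm/year

Correcting the raw count gives 20 + 2 = 22 true cementum annuli.
22 cementum annuli at 2 per year is 22 / 2 = 11 years.
Extension rate ≈ 1.5 / 11 = 0.136 mm/year.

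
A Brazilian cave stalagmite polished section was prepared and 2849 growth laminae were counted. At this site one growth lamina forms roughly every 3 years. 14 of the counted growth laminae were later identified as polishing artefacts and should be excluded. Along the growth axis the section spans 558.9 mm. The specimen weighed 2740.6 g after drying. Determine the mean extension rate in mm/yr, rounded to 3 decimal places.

0.066 mm/yr

Correcting the raw count gives 2849 − 14 = 2835 true growth laminae.
2835 growth laminae at 3 years each span 2835 × 3 = 8505 years.
Extension rate ≈ 558.9 / 8505 = 0.066 mm/yr.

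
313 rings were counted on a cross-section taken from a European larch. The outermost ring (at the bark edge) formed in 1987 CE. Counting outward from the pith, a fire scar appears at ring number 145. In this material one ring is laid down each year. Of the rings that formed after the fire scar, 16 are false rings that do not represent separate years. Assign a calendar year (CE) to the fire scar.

Between ring 145 and the bark edge there are 313 − 145 = 168 rings.
Removing the 16 false rings leaves 168 − 16 = 152 true rings beyond the fire scar.
1987 − 152 = 1835 CE.

1835 CE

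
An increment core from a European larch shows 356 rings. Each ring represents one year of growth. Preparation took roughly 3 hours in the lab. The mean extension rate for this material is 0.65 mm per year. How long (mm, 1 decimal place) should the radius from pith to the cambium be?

231.4 mm

356 years of growth are recorded.
Length ≈ 0.65 × 356 = 231.4 mm.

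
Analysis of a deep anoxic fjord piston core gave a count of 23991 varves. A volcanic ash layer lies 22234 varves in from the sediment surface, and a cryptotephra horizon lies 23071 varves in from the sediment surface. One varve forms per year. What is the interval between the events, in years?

The two markers are separated by 23071 − 22234 = 837 varves.
That is 837 years at one varve per year.

837 years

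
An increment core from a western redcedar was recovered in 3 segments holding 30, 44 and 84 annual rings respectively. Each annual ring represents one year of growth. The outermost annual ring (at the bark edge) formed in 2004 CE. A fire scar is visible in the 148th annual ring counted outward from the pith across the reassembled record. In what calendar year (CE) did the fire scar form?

1994 CE

Total annual rings = 30 + 44 + 84 = 158.
158 − 148 = 10 annual rings lie beyond the fire scar toward the bark edge.
The annual ring at the bark edge is 2004 CE, so the fire scar dates to 2004 − 10 = 1994 CE.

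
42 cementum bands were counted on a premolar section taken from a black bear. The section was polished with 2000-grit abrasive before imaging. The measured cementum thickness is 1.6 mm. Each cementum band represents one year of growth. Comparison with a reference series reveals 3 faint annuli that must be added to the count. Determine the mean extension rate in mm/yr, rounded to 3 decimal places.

0.036 mm/yr

True cementum band count = 42 + 3 = 45.
Mean rate = 1.6 mm / 45 years ≈ 0.036 mm/yr.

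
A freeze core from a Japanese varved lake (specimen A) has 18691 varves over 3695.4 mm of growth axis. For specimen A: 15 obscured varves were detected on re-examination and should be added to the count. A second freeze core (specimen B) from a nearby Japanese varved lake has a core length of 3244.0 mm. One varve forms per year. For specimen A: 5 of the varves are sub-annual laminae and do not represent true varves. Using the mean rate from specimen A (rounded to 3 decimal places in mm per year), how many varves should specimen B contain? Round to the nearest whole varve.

16384 varves

Specimen A: true varve count = 18691 − 5 + 15 = 18701.
A: Extension rate ≈ 3695.4 / 18701 = 0.198 mm per year.
B spans 3244.0 / 0.198 = 16383.84 years ≈ 16384 varves.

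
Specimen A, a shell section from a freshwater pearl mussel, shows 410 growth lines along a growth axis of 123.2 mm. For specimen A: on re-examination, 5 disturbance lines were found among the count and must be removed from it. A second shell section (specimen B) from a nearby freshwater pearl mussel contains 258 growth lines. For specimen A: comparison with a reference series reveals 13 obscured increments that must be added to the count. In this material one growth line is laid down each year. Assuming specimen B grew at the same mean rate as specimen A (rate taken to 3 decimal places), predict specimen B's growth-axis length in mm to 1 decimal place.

Specimen A: true growth line count = 410 − 5 + 13 = 418.
A: Extension rate ≈ 123.2 / 418 = 0.295 mm per year.
For B, 0.295 mm/year × 258 years = 76.1 mm.

76.1 mm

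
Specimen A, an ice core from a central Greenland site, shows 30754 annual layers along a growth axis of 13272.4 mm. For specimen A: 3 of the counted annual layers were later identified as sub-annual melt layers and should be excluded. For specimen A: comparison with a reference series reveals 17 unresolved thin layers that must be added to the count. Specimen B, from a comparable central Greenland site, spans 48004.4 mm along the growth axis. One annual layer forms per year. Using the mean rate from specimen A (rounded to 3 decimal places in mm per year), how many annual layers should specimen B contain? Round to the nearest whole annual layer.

111379 annual layers

Specimen A: adjusted count: 30754 − 3 + 17 = 30768 annual layers.
A: Mean rate = 13272.4 mm / 30768 years ≈ 0.431 mm per year.
B spans 48004.4 / 0.431 = 111379.12 years ≈ 111379 annual layers.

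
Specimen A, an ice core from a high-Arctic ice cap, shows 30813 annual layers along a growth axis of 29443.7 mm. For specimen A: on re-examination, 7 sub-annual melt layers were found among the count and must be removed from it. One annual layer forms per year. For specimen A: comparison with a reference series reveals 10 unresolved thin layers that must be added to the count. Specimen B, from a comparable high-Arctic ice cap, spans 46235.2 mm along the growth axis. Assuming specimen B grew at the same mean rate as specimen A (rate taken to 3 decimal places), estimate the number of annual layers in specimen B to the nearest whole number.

48414 annual layers

Specimen A: true annual layer count = 30813 − 7 + 10 = 30816.
A: Mean rate = 29443.7 mm / 30816 years ≈ 0.955 mm/yr.
For B, 46235.2 / 0.955 = 48413.82 years ≈ 48414 annual layers.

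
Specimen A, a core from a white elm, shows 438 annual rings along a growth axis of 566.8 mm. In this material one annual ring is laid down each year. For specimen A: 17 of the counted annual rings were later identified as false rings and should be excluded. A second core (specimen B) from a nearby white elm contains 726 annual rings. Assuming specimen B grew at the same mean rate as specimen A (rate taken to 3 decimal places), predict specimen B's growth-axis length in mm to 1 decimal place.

Specimen A: correcting the raw count gives 438 − 17 = 421 true annual rings.
A: Mean rate = 566.8 mm / 421 years ≈ 1.346 mm per year.
B's length ≈ 1.346 × 726 = 977.2 mm.

977.2 mm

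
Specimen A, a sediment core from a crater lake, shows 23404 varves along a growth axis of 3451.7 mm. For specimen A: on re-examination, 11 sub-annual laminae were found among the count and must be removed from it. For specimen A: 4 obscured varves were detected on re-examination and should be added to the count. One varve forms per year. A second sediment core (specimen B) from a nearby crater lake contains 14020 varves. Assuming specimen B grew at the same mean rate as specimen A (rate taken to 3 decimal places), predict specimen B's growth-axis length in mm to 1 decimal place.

Specimen A: true varve count = 23404 − 11 + 4 = 23397.
A: 3451.7 mm over 23397 years gives 3451.7 / 23397 ≈ 0.148 mm/yr.
B's length ≈ 0.148 × 14020 = 2075.0 mm.

2075.0 mm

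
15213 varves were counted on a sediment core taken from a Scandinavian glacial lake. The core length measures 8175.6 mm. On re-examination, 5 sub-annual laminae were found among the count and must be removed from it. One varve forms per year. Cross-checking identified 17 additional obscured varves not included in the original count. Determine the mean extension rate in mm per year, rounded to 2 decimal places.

True varve count = 15213 − 5 + 17 = 15225.
Extension rate ≈ 8175.6 / 15225 = 0.54 mm per year.

0.54 mm per year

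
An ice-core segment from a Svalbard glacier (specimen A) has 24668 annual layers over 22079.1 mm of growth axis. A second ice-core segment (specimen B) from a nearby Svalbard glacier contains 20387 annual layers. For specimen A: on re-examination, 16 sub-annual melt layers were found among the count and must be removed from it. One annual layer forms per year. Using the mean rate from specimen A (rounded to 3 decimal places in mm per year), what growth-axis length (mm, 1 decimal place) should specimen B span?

Specimen A: adjusted count: 24668 − 16 = 24652 annual layers.
A: Extension rate ≈ 22079.1 / 24652 = 0.896 mm/year.
B's length ≈ 0.896 × 20387 = 18266.8 mm.

18266.8 mm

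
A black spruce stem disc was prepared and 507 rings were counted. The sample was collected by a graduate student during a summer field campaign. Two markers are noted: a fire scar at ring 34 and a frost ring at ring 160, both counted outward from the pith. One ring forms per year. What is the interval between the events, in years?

The two markers are separated by 160 − 34 = 126 rings.
At one ring per year, 126 years elapsed between them.

126 years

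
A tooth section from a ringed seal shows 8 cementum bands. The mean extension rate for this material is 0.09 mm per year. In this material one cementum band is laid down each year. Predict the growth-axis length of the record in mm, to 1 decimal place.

0.7 mm

The record spans 8 years at 0.09 mm per year.
8 years at 0.09 mm/year gives 0.09 × 8 = 0.7 mm.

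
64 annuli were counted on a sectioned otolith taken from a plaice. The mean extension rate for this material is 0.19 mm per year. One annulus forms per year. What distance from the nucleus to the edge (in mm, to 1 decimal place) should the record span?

64 years of growth are recorded.
64 years at 0.19 mm/year gives 0.19 × 64 = 12.2 mm.

12.2 mm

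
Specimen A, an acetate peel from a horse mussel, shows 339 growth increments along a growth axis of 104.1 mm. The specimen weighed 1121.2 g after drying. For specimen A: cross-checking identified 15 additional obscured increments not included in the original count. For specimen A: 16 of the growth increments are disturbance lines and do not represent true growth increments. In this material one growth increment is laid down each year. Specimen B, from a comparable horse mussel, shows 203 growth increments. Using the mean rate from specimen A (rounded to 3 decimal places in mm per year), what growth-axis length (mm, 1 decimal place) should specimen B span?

Specimen A: adjusted count: 339 − 16 + 15 = 338 growth increments.
A: 104.1 mm over 338 years gives 104.1 / 338 ≈ 0.308 mm per year.
Length of B = 0.308 × 203 = 62.5 mm.

62.5 mm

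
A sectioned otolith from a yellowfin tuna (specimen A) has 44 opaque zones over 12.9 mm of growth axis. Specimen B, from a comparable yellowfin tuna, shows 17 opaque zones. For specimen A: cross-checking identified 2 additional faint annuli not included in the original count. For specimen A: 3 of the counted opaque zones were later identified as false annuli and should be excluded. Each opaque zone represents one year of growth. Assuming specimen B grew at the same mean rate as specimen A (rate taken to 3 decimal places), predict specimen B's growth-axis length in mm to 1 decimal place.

5.1 mm

Specimen A: adjusted count: 44 − 3 + 2 = 43 opaque zones.
A: Extension rate ≈ 12.9 / 43 = 0.300 mm/yr.
Length of B = 0.300 × 17 = 5.1 mm.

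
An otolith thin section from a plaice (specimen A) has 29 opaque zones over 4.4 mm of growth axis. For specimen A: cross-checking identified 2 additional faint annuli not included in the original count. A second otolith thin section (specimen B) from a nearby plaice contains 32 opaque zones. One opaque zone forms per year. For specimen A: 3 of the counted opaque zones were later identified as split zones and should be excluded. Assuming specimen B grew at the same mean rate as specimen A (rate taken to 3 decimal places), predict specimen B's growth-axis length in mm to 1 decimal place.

5.0 mm

Specimen A: after corrections the count is 29 − 3 + 2 = 28 opaque zones.
A: Extension rate ≈ 4.4 / 28 = 0.157 mm/year.
Length of B = 0.157 × 32 = 5.0 mm.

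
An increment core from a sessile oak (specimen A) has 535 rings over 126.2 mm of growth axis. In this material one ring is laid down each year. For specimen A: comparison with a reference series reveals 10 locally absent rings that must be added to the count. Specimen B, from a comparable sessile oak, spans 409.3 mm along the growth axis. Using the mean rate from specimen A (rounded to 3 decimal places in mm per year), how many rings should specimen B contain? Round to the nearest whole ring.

1764 rings

Specimen A: true ring count = 535 + 10 = 545.
A: Mean rate = 126.2 mm / 545 years ≈ 0.232 mm/yr.
B spans 409.3 / 0.232 = 1764.22 years ≈ 1764 rings.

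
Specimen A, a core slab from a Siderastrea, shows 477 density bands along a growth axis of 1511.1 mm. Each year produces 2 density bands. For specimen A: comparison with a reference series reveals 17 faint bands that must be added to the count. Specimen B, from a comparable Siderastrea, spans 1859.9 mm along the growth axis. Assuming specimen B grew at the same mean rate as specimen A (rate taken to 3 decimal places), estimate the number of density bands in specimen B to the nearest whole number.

Specimen A: after corrections the count is 477 + 17 = 494 density bands.
Specimen A: dividing by 2 density bands per year: 494 / 2 = 247 years.
A: Extension rate ≈ 1511.1 / 247 = 6.118 mm/yr.
Specimen B: 1859.9 mm / 6.118 mm per year = 304.00 years; at 2 density bands per year that is 304.00 × 2 ≈ 608 density bands.

608 density bands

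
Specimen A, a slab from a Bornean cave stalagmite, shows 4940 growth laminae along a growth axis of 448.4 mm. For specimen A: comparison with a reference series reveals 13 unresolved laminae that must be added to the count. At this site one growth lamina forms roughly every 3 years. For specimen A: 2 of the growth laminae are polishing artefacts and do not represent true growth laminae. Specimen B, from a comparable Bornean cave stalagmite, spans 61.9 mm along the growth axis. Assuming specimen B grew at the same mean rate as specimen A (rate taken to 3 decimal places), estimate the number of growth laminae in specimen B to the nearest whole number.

Specimen A: true growth lamina count = 4940 − 2 + 13 = 4951.
Specimen A: 4951 growth laminae at 3 years each span 4951 × 3 = 14853 years.
A: Extension rate ≈ 448.4 / 14853 = 0.030 mm/year.
For B, 61.9 / 0.030 = 2063.33 years; at 3 years per growth lamina that is 2063.33 / 3 ≈ 688 growth laminae.

688 growth laminae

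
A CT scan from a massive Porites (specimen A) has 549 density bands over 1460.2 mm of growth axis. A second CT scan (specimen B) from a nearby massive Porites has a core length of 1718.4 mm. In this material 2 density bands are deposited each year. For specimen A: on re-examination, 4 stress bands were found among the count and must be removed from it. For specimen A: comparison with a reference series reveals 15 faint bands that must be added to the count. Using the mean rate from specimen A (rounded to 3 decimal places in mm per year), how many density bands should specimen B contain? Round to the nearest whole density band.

Specimen A: true density band count = 549 − 4 + 15 = 560.
Specimen A: 560 density bands at 2 per year is 560 / 2 = 280 years.
A: Extension rate ≈ 1460.2 / 280 = 5.215 mm/year.
Specimen B: 1718.4 mm / 5.215 mm per year = 329.51 years; at 2 density bands per year that is 329.51 × 2 ≈ 659 density bands.

659 density bands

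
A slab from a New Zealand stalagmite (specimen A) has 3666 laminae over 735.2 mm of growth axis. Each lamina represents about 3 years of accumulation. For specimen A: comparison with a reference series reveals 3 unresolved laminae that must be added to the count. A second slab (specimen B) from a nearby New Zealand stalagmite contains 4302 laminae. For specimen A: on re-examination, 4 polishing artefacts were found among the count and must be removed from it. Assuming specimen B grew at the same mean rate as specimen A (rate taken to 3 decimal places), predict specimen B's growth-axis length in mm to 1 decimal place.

864.7 mm

Specimen A: correcting the raw count gives 3666 − 4 + 3 = 3665 true laminae.
Specimen A: at 3 years per lamina, 3665 × 3 = 10995 years.
A: Extension rate ≈ 735.2 / 10995 = 0.067 mm/yr.
Specimen B: multiplying by 3 years per lamina: 4302 × 3 = 12906 years. For B, 0.067 mm/year × 12906 years = 864.7 mm.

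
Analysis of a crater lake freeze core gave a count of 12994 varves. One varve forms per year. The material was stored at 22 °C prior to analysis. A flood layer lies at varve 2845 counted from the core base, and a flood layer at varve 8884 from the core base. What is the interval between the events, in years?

6039 years

The two markers are separated by 8884 − 2845 = 6039 varves.
That is 6039 years at one varve per year.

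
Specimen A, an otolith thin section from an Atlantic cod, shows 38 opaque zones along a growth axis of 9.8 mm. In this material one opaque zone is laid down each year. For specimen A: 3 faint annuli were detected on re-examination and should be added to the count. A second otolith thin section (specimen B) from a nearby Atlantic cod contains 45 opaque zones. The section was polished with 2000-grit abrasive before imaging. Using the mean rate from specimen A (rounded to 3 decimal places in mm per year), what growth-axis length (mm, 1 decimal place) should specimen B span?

Specimen A: true opaque zone count = 38 + 3 = 41.
A: Mean rate = 9.8 mm / 41 years ≈ 0.239 mm/yr.
B's length ≈ 0.239 × 45 = 10.8 mm.

10.8 mm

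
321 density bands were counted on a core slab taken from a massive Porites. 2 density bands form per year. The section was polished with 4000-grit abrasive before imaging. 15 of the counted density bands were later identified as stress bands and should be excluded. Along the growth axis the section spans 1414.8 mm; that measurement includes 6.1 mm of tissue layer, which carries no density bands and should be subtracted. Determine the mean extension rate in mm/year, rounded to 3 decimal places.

9.207 mm/year

After corrections the count is 321 − 15 = 306 density bands.
306 density bands at 2 per year is 306 / 2 = 153 years.
Removing the 6.1 mm offcut leaves 1414.8 − 6.1 = 1408.7 mm.
Mean rate = 1408.7 mm / 153 years ≈ 9.207 mm/year.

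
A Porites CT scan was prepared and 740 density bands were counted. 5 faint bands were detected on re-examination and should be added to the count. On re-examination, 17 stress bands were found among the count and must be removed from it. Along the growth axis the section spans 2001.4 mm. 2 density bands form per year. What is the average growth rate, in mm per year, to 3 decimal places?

5.498 mm per year

After corrections the count is 740 − 17 + 5 = 728 density bands.
Dividing by 2 density bands per year: 728 / 2 = 364 years.
2001.4 mm over 364 years gives 2001.4 / 364 ≈ 5.498 mm per year.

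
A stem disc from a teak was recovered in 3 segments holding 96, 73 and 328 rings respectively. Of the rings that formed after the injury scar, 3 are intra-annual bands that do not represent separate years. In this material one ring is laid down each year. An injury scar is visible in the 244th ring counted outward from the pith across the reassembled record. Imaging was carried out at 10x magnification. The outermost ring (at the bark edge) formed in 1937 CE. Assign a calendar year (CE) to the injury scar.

1687 CE

Total rings = 96 + 73 + 328 = 497.
497 − 244 = 253 rings lie beyond the injury scar toward the bark edge.
Removing the 3 false rings leaves 253 − 3 = 250 true rings beyond the injury scar.
The ring at the bark edge is 1937 CE, so the injury scar dates to 1937 − 250 = 1687 CE.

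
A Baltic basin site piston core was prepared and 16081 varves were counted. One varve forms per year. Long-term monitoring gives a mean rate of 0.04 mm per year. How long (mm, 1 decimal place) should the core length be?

16081 years of growth are recorded.
Length ≈ 0.04 × 16081 = 643.2 mm.

643.2 mm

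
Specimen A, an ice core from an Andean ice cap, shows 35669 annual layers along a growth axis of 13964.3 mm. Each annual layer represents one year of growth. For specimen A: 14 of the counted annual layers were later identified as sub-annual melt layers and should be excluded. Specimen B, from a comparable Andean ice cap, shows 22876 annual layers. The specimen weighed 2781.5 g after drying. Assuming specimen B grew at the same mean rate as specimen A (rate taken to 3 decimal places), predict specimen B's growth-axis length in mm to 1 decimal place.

8967.4 mm

Specimen A: after corrections the count is 35669 − 14 = 35655 annual layers.
A: Extension rate ≈ 13964.3 / 35655 = 0.392 mm per year.
For B, 0.392 mm/year × 22876 years = 8967.4 mm.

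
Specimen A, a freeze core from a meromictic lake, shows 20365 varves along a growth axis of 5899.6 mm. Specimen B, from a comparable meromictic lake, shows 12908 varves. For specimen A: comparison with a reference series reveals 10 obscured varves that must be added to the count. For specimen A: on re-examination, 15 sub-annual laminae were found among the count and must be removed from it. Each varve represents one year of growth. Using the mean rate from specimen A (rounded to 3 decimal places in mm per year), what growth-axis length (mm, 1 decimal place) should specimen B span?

Specimen A: true varve count = 20365 − 15 + 10 = 20360.
A: Extension rate ≈ 5899.6 / 20360 = 0.290 mm per year.
Length of B = 0.290 × 12908 = 3743.3 mm.

3743.3 mm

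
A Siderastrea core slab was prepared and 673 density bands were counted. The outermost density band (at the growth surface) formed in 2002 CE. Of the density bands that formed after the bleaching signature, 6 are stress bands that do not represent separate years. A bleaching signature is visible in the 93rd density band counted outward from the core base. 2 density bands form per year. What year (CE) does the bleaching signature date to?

Between density band 93 and the growth surface there are 673 − 93 = 580 density bands.
Removing the 6 false density bands leaves 580 − 6 = 574 true density bands beyond the bleaching signature.
574 density bands at 2 per year is 574 / 2 = 287 years.
Counting back 287 years from 2002 CE places the bleaching signature in 2002 − 287 = 1715 CE.

1715 CE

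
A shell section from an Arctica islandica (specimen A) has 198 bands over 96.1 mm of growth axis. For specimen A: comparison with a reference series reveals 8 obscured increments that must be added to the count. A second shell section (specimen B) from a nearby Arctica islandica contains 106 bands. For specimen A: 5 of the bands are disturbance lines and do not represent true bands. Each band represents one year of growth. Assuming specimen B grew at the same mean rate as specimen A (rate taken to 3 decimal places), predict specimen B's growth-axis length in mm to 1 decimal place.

50.7 mm

Specimen A: true band count = 198 − 5 + 8 = 201.
A: 96.1 mm over 201 years gives 96.1 / 201 ≈ 0.478 mm/year.
For B, 0.478 mm/year × 106 years = 50.7 mm.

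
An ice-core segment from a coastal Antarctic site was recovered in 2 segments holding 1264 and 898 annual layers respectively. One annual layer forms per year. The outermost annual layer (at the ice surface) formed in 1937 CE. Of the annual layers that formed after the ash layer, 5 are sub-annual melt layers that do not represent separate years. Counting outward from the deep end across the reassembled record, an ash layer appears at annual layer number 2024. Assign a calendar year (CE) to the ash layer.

Total annual layers = 1264 + 898 = 2162.
2162 − 2024 = 138 annual layers lie beyond the ash layer toward the ice surface.
Excluding 5 false annual layers: 138 − 5 = 133.
1937 − 133 = 1804 CE.

1804 CE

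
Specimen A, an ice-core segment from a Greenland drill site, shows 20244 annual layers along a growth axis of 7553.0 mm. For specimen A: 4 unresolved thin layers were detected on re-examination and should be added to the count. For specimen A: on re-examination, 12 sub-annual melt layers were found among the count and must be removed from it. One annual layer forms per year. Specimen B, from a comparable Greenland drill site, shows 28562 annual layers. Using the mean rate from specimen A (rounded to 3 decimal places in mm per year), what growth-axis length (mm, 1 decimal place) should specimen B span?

10653.6 mm

Specimen A: adjusted count: 20244 − 12 + 4 = 20236 annual layers.
A: Mean rate = 7553.0 mm / 20236 years ≈ 0.373 mm/year.
For B, 0.373 mm/year × 28562 years = 10653.6 mm.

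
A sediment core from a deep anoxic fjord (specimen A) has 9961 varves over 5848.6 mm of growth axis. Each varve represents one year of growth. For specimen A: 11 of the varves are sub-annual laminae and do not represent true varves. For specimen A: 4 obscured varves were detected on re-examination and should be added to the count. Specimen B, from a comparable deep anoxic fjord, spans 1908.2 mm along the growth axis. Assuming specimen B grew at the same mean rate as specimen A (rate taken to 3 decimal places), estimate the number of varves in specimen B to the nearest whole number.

Specimen A: true varve count = 9961 − 11 + 4 = 9954.
A: Mean rate = 5848.6 mm / 9954 years ≈ 0.588 mm/year.
B spans 1908.2 / 0.588 = 3245.24 years ≈ 3245 varves.

3245 varves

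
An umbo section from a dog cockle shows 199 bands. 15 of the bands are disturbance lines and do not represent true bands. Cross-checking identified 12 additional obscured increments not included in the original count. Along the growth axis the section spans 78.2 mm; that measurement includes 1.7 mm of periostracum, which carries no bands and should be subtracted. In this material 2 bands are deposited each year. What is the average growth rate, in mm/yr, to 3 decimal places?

0.781 mm/yr

Adjusted count: 199 − 15 + 12 = 196 bands.
Dividing by 2 bands per year: 196 / 2 = 98 years.
Net length = 78.2 − 1.7 = 76.5 mm.
76.5 mm over 98 years gives 76.5 / 98 ≈ 0.781 mm/yr.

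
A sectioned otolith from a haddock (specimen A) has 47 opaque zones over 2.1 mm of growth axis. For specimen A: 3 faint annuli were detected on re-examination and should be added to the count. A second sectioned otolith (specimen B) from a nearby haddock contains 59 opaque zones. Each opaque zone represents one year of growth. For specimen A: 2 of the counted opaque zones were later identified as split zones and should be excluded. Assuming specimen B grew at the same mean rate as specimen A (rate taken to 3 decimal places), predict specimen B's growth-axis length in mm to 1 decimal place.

Specimen A: true opaque zone count = 47 − 2 + 3 = 48.
A: 2.1 mm over 48 years gives 2.1 / 48 ≈ 0.044 mm/yr.
B's length ≈ 0.044 × 59 = 2.6 mm.

2.6 mm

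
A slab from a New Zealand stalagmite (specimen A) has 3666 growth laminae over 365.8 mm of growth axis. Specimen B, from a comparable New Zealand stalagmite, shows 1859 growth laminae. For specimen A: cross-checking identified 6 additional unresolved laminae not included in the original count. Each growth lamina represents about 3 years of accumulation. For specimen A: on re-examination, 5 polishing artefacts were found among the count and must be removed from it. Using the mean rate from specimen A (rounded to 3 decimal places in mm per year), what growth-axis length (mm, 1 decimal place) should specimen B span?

184.0 mm

Specimen A: true growth lamina count = 3666 − 5 + 6 = 3667.
Specimen A: 3667 growth laminae at 3 years each span 3667 × 3 = 11001 years.
A: 365.8 mm over 11001 years gives 365.8 / 11001 ≈ 0.033 mm/year.
Specimen B: at 3 years per growth lamina, 1859 × 3 = 5577 years. B's length ≈ 0.033 × 5577 = 184.0 mm.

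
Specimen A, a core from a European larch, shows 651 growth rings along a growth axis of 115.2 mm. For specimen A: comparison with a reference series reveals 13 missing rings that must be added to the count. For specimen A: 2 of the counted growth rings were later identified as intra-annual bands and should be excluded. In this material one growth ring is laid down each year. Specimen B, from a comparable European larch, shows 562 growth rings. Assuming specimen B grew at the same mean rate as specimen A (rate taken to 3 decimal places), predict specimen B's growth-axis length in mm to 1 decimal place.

97.8 mm

Specimen A: after corrections the count is 651 − 2 + 13 = 662 growth rings.
A: Mean rate = 115.2 mm / 662 years ≈ 0.174 mm/year.
Length of B = 0.174 × 562 = 97.8 mm.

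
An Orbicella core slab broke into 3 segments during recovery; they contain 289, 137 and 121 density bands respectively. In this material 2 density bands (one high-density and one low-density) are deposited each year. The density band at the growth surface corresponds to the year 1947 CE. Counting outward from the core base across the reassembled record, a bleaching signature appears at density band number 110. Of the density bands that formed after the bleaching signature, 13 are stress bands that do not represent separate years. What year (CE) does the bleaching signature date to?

Total density bands = 289 + 137 + 121 = 547.
547 − 110 = 437 density bands lie beyond the bleaching signature toward the growth surface.
Excluding 13 false density bands: 437 − 13 = 424.
424 density bands at 2 per year is 424 / 2 = 212 years.
1947 − 212 = 1735 CE.

1735 CE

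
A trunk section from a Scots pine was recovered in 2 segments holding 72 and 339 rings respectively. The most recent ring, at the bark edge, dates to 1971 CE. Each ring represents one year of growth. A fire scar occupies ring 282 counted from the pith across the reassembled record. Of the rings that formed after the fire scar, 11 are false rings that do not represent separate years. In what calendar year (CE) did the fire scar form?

Total rings = 72 + 339 = 411.
The fire scar sits at ring 282 from the pith, so 411 − 282 = 129 rings formed after it.
Removing the 11 false rings leaves 129 − 11 = 118 true rings beyond the fire scar.
1971 − 118 = 1853 CE.

1853 CE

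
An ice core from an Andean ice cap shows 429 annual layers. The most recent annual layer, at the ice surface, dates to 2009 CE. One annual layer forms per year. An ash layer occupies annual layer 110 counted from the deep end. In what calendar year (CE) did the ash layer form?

The ash layer sits at annual layer 110 from the deep end, so 429 − 110 = 319 annual layers formed after it.
Counting back 319 years from 2009 CE places the ash layer in 2009 − 319 = 1690 CE.

1690 CE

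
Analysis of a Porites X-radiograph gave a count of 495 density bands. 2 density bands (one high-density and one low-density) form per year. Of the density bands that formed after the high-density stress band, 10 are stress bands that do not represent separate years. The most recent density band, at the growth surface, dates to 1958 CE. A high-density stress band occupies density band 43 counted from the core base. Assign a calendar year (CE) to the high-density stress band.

Between density band 43 and the growth surface there are 495 − 43 = 452 density bands.
Excluding 10 false density bands: 452 − 10 = 442.
Dividing by 2 density bands per year: 442 / 2 = 221 years.
1958 − 221 = 1737 CE.

1737 CE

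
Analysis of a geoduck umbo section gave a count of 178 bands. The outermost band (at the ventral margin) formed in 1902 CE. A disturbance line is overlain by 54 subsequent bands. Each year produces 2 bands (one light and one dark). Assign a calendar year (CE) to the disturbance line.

1875 CE

54 bands formed after the disturbance line.
With 2 bands per year, 54 / 2 = 27 years.
1902 − 27 = 1875 CE.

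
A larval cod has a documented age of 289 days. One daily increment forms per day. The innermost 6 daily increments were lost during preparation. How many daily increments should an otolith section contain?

283 daily increments

Expected daily increments over 289 days: 289.
Subtracting the 6 daily increments not captured gives 289 − 6 = 283 daily increments in the record.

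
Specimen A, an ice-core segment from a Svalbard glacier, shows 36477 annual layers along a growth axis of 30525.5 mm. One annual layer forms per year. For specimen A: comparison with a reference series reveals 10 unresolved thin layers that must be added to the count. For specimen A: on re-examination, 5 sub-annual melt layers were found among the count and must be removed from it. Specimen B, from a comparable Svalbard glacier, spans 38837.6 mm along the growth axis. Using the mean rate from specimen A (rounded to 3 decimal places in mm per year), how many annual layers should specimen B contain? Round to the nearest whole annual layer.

46401 annual layers

Specimen A: adjusted count: 36477 − 5 + 10 = 36482 annual layers.
A: Mean rate = 30525.5 mm / 36482 years ≈ 0.837 mm per year.
For B, 38837.6 / 0.837 = 46400.96 years ≈ 46401 annual layers.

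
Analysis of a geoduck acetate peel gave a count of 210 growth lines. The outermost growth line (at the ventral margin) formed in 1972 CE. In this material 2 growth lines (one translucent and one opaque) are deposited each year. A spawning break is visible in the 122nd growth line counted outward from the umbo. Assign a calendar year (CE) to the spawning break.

The spawning break sits at growth line 122 from the umbo, so 210 − 122 = 88 growth lines formed after it.
88 growth lines at 2 per year is 88 / 2 = 44 years.
1972 − 44 = 1928 CE.

1928 CE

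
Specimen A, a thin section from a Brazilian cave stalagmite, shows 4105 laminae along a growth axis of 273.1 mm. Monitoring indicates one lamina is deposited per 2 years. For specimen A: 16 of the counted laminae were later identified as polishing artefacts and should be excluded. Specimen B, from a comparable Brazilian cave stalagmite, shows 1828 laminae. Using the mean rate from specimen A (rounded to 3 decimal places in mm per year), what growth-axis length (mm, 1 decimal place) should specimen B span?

120.6 mm

Specimen A: after corrections the count is 4105 − 16 = 4089 laminae.
Specimen A: multiplying by 2 years per lamina: 4089 × 2 = 8178 years.
A: 273.1 mm over 8178 years gives 273.1 / 8178 ≈ 0.033 mm per year.
Specimen B: 1828 laminae at 2 years each span 1828 × 2 = 3656 years. For B, 0.033 mm/year × 3656 years = 120.6 mm.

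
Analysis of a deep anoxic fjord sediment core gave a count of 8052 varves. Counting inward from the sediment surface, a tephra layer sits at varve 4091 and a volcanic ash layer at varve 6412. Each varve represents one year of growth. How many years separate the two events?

2321 years

The two markers are separated by 6412 − 4091 = 2321 varves.
At one varve per year, 2321 years elapsed between them.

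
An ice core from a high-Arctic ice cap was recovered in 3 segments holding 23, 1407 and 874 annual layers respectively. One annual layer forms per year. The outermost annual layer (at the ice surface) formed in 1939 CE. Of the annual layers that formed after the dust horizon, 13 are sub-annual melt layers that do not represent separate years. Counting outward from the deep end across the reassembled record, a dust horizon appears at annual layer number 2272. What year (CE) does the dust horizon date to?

1920 CE

Total annual layers = 23 + 1407 + 874 = 2304.
Between annual layer 2272 and the ice surface there are 2304 − 2272 = 32 annual layers.
Excluding 13 false annual layers: 32 − 13 = 19.
1939 − 19 = 1920 CE.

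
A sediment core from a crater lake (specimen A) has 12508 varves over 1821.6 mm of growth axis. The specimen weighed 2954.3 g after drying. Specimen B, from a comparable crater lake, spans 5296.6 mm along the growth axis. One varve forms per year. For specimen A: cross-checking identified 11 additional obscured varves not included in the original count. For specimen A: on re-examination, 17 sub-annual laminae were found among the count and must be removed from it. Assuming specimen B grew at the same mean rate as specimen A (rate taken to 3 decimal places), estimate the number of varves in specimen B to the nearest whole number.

Specimen A: true varve count = 12508 − 17 + 11 = 12502.
A: Mean rate = 1821.6 mm / 12502 years ≈ 0.146 mm per year.
For B, 5296.6 / 0.146 = 36278.08 years ≈ 36278 varves.

36278 varves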